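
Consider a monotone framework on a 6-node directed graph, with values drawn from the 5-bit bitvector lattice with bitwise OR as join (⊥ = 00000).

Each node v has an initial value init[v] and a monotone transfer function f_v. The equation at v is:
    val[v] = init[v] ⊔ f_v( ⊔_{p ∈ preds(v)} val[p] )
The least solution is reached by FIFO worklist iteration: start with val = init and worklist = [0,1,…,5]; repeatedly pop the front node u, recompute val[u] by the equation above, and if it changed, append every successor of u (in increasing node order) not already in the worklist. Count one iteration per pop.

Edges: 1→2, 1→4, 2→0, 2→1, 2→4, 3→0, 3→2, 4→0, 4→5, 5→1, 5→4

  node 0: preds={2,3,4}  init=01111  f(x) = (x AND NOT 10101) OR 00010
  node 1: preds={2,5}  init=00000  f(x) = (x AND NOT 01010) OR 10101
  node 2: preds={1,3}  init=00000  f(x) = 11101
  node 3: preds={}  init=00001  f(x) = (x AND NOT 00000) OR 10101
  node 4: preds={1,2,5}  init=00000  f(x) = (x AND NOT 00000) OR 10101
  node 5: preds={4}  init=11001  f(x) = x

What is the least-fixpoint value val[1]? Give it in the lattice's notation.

Worklist (10 pops):
  #1 pop 0: in=00001 → 01111 (no change)
  #2 pop 1: in=11001 → 10101 (was 00000); enqueue []
  #3 pop 2: in=10101 → 11101 (was 00000); enqueue [0,1]
  #4 pop 3: in=00000 → 10101 (was 00001); enqueue [2]
  #5 pop 4: in=11101 → 11101 (was 00000); enqueue []
  #6 pop 5: in=11101 → 11101 (was 11001); enqueue [4]
  #7 pop 0: in=11101 → 01111 (no change)
  #8 pop 1: in=11101 → 10101 (no change)
  #9 pop 2: in=10101 → 11101 (no change)
  #10 pop 4: in=11101 → 11101 (no change)

Fixpoint:
  val[0] = 01111
  val[1] = 10101
  val[2] = 11101
  val[3] = 10101
  val[4] = 11101
  val[5] = 11101

10101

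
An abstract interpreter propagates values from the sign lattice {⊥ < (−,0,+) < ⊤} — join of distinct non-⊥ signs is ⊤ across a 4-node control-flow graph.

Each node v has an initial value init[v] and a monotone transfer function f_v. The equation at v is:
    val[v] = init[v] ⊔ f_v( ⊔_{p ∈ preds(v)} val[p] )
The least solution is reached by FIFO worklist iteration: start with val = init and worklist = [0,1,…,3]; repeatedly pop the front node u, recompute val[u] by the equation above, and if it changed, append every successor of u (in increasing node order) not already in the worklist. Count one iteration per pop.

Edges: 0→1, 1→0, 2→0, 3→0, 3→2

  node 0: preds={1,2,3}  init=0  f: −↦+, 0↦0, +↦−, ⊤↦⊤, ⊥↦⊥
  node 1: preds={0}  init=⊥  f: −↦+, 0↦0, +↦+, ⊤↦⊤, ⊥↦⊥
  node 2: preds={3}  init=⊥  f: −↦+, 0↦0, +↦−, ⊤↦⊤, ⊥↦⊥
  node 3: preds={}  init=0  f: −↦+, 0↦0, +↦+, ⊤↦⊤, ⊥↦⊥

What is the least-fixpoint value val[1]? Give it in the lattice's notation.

0

Worklist (5 pops):
  #1 pop 0: in=0 → 0 (no change)
  #2 pop 1: in=0 → 0 (was ⊥); enqueue [0]
  #3 pop 2: in=0 → 0 (was ⊥); enqueue []
  #4 pop 3: in=⊥ → 0 (no change)
  #5 pop 0: in=0 → 0 (no change)

Fixpoint:
  val[0] = 0
  val[1] = 0
  val[2] = 0
  val[3] = 0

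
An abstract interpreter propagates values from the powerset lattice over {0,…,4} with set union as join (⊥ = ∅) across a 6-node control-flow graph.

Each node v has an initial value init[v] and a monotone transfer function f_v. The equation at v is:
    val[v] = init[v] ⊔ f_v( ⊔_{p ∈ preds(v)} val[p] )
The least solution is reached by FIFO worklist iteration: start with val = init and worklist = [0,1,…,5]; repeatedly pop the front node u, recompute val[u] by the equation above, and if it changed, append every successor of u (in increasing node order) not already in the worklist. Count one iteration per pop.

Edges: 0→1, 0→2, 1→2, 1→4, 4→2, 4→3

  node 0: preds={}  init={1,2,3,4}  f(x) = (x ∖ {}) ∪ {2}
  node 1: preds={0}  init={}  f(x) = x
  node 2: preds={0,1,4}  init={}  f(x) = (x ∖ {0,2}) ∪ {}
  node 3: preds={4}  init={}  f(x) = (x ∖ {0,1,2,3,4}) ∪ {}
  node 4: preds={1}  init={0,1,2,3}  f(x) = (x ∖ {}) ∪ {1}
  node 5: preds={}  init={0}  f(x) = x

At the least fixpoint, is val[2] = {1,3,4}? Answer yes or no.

Iteration log — 8 steps:
  step 1. node 0  ⊔preds={}  new={1,2,3,4}  stable
  step 2. node 1  ⊔preds={1,2,3,4}  new={1,2,3,4}  old={}  +wl: 
  step 3. node 2  ⊔preds={0,1,2,3,4}  new={1,3,4}  old={}  +wl: 
  step 4. node 3  ⊔preds={0,1,2,3}  new={}  stable
  step 5. node 4  ⊔preds={1,2,3,4}  new={0,1,2,3,4}  old={0,1,2,3}  +wl: 2,3
  step 6. node 5  ⊔preds={}  new={0}  stable
  step 7. node 2  ⊔preds={0,1,2,3,4}  new={1,3,4}  stable
  step 8. node 3  ⊔preds={0,1,2,3,4}  new={}  stable

Least fixpoint reached:
  node 0: {1,2,3,4}
  node 1: {1,2,3,4}
  node 2: {1,3,4}
  node 3: {}
  node 4: {0,1,2,3,4}
  node 5: {0}

yes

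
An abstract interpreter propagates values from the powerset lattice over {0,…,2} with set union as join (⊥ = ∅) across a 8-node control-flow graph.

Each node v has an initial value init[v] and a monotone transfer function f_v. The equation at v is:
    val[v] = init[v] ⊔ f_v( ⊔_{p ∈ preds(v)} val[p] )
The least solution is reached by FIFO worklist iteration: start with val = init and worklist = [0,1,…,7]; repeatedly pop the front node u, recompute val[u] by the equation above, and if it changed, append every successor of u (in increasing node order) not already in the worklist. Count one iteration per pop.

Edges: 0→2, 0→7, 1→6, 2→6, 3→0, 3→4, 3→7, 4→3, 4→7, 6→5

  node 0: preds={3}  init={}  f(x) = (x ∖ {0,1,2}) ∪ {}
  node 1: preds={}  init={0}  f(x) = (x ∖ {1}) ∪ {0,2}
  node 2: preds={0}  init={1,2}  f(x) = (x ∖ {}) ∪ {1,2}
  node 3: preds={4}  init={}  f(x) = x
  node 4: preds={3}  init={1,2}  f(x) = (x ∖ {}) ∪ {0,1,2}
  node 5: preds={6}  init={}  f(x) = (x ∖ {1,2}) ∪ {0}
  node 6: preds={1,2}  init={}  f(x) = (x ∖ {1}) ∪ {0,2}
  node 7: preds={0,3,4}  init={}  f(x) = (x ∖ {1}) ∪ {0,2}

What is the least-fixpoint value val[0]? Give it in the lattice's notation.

{}

Iteration log — 14 steps:
  step 1. node 0  ⊔preds={}  new={}  stable
  step 2. node 1  ⊔preds={}  new={0,2}  old={0}  +wl: 
  step 3. node 2  ⊔preds={}  new={1,2}  stable
  step 4. node 3  ⊔preds={1,2}  new={1,2}  old={}  +wl: 0
  step 5. node 4  ⊔preds={1,2}  new={0,1,2}  old={1,2}  +wl: 3
  step 6. node 5  ⊔preds={}  new={0}  old={}  +wl: 
  step 7. node 6  ⊔preds={0,1,2}  new={0,2}  old={}  +wl: 5
  step 8. node 7  ⊔preds={0,1,2}  new={0,2}  old={}  +wl: 
  step 9. node 0  ⊔preds={1,2}  new={}  stable
  step 10. node 3  ⊔preds={0,1,2}  new={0,1,2}  old={1,2}  +wl: 0,4,7
  step 11. node 5  ⊔preds={0,2}  new={0}  stable
  step 12. node 0  ⊔preds={0,1,2}  new={}  stable
  step 13. node 4  ⊔preds={0,1,2}  new={0,1,2}  stable
  step 14. node 7  ⊔preds={0,1,2}  new={0,2}  stable

Least fixpoint reached:
  node 0: {}
  node 1: {0,2}
  node 2: {1,2}
  node 3: {0,1,2}
  node 4: {0,1,2}
  node 5: {0}
  node 6: {0,2}
  node 7: {0,2}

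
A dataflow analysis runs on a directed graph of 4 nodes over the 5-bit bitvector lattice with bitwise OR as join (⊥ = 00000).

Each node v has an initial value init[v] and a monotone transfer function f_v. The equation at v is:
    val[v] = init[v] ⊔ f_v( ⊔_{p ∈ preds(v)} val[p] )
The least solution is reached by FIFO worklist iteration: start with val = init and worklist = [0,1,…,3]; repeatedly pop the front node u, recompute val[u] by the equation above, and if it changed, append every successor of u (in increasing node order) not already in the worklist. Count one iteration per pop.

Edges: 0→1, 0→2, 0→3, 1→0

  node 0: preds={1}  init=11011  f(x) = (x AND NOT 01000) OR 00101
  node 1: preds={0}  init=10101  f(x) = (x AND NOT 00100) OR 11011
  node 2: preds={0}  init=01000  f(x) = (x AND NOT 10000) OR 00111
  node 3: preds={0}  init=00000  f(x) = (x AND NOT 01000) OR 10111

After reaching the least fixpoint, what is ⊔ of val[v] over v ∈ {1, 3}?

11111

Iteration log — 5 steps:
  step 1. node 0  ⊔preds=10101  new=11111  old=11011  +wl: 
  step 2. node 1  ⊔preds=11111  new=11111  old=10101  +wl: 0
  step 3. node 2  ⊔preds=11111  new=01111  old=01000  +wl: 
  step 4. node 3  ⊔preds=11111  new=10111  old=00000  +wl: 
  step 5. node 0  ⊔preds=11111  new=11111  stable

Least fixpoint reached:
  node 0: 11111
  node 1: 11111
  node 2: 01111
  node 3: 10111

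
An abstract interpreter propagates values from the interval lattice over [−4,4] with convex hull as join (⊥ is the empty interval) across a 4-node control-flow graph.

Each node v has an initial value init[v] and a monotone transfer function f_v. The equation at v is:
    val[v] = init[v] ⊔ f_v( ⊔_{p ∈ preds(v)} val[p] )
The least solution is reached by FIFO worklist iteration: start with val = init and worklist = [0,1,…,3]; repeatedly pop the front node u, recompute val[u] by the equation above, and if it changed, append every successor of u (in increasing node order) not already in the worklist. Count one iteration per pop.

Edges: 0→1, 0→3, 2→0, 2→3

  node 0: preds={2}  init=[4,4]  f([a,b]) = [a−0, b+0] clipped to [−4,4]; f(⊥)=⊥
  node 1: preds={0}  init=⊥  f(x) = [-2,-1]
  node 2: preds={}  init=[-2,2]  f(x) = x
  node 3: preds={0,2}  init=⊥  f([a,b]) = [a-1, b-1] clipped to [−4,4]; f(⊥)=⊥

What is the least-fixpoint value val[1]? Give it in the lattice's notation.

Worklist (4 pops):
  #1 pop 0: in=[-2,2] → [-2,4] (was [4,4]); enqueue []
  #2 pop 1: in=[-2,4] → [-2,-1] (was ⊥); enqueue []
  #3 pop 2: in=⊥ → [-2,2] (no change)
  #4 pop 3: in=[-2,4] → [-3,3] (was ⊥); enqueue []

Fixpoint:
  val[0] = [-2,4]
  val[1] = [-2,-1]
  val[2] = [-2,2]
  val[3] = [-3,3]

[-2,-1]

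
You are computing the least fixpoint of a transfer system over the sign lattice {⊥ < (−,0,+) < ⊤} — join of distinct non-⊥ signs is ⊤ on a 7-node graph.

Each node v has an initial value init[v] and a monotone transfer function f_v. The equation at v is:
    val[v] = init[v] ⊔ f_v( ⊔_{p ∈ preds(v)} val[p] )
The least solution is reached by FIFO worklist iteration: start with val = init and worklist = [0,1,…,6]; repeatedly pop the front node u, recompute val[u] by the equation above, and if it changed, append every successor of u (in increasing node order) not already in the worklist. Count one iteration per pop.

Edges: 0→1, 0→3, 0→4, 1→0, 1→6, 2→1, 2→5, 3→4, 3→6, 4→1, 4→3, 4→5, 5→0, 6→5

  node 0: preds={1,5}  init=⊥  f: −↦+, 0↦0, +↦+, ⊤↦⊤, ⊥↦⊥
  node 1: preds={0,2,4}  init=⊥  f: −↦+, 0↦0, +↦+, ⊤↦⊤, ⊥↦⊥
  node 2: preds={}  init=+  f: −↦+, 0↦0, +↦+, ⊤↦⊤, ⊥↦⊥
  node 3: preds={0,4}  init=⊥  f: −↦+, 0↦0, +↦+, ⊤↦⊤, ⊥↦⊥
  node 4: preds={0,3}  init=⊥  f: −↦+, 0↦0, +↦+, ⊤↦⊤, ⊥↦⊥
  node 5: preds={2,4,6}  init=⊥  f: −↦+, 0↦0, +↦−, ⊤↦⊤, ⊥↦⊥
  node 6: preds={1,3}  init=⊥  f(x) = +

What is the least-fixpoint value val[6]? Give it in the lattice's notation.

+

Iteration log — 18 steps:
  step 1. node 0  ⊔preds=⊥  new=⊥  stable
  step 2. node 1  ⊔preds=+  new=+  old=⊥  +wl: 0
  step 3. node 2  ⊔preds=⊥  new=+  stable
  step 4. node 3  ⊔preds=⊥  new=⊥  stable
  step 5. node 4  ⊔preds=⊥  new=⊥  stable
  step 6. node 5  ⊔preds=+  new=−  old=⊥  +wl: 
  step 7. node 6  ⊔preds=+  new=+  old=⊥  +wl: 5
  step 8. node 0  ⊔preds=⊤  new=⊤  old=⊥  +wl: 1,3,4
  step 9. node 5  ⊔preds=+  new=−  stable
  step 10. node 1  ⊔preds=⊤  new=⊤  old=+  +wl: 0,6
  step 11. node 3  ⊔preds=⊤  new=⊤  old=⊥  +wl: 
  step 12. node 4  ⊔preds=⊤  new=⊤  old=⊥  +wl: 1,3,5
  step 13. node 0  ⊔preds=⊤  new=⊤  stable
  step 14. node 6  ⊔preds=⊤  new=+  stable
  step 15. node 1  ⊔preds=⊤  new=⊤  stable
  step 16. node 3  ⊔preds=⊤  new=⊤  stable
  step 17. node 5  ⊔preds=⊤  new=⊤  old=−  +wl: 0
  step 18. node 0  ⊔preds=⊤  new=⊤  stable

Least fixpoint reached:
  node 0: ⊤
  node 1: ⊤
  node 2: +
  node 3: ⊤
  node 4: ⊤
  node 5: ⊤
  node 6: +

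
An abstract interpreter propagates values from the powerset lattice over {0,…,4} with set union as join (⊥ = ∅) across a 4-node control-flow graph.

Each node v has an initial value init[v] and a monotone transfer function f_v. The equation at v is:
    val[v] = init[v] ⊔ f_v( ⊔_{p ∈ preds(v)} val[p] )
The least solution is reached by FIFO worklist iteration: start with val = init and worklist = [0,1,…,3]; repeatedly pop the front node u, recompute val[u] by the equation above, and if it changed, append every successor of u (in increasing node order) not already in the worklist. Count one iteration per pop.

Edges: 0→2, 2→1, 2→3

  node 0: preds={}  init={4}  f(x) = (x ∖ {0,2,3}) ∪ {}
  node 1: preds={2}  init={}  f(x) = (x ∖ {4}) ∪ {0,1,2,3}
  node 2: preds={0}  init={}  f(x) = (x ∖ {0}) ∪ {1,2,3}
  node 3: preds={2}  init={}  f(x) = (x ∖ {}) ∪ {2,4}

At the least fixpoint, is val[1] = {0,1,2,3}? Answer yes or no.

yes

Trace (5 dequeues):
  [1] u=0 | in {} | out {4} | ==
  [2] u=1 | in {} | out {0,1,2,3} | prev {} | push {}
  [3] u=2 | in {4} | out {1,2,3,4} | prev {} | push {1}
  [4] u=3 | in {1,2,3,4} | out {1,2,3,4} | prev {} | push {}
  [5] u=1 | in {1,2,3,4} | out {0,1,2,3} | ==

Converged values:
  [0] {4}
  [1] {0,1,2,3}
  [2] {1,2,3,4}
  [3] {1,2,3,4}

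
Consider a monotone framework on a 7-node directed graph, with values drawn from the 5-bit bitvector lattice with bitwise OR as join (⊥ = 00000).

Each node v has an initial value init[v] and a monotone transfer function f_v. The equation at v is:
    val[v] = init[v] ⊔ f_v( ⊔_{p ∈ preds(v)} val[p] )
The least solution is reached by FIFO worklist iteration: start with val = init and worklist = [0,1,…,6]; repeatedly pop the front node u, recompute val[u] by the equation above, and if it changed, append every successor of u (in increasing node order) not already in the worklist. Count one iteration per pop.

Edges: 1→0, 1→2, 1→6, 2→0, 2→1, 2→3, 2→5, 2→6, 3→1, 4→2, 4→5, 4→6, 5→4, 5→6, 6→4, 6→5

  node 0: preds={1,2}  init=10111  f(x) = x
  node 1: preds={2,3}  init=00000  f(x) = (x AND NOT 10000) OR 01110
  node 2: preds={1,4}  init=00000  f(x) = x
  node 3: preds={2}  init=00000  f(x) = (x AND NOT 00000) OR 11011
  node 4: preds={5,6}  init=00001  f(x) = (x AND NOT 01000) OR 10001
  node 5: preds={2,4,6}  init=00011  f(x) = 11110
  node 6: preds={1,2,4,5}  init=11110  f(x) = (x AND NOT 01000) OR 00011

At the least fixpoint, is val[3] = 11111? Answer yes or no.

Iteration log — 16 steps:
  step 1. node 0  ⊔preds=00000  new=10111  stable
  step 2. node 1  ⊔preds=00000  new=01110  old=00000  +wl: 0
  step 3. node 2  ⊔preds=01111  new=01111  old=00000  +wl: 1
  step 4. node 3  ⊔preds=01111  new=11111  old=00000  +wl: 
  step 5. node 4  ⊔preds=11111  new=10111  old=00001  +wl: 2
  step 6. node 5  ⊔preds=11111  new=11111  old=00011  +wl: 4
  step 7. node 6  ⊔preds=11111  new=11111  old=11110  +wl: 5
  step 8. node 0  ⊔preds=01111  new=11111  old=10111  +wl: 
  step 9. node 1  ⊔preds=11111  new=01111  old=01110  +wl: 0,6
  step 10. node 2  ⊔preds=11111  new=11111  old=01111  +wl: 1,3
  step 11. node 4  ⊔preds=11111  new=10111  stable
  step 12. node 5  ⊔preds=11111  new=11111  stable
  step 13. node 0  ⊔preds=11111  new=11111  stable
  step 14. node 6  ⊔preds=11111  new=11111  stable
  step 15. node 1  ⊔preds=11111  new=01111  stable
  step 16. node 3  ⊔preds=11111  new=11111  stable

Least fixpoint reached:
  node 0: 11111
  node 1: 01111
  node 2: 11111
  node 3: 11111
  node 4: 10111
  node 5: 11111
  node 6: 11111

yes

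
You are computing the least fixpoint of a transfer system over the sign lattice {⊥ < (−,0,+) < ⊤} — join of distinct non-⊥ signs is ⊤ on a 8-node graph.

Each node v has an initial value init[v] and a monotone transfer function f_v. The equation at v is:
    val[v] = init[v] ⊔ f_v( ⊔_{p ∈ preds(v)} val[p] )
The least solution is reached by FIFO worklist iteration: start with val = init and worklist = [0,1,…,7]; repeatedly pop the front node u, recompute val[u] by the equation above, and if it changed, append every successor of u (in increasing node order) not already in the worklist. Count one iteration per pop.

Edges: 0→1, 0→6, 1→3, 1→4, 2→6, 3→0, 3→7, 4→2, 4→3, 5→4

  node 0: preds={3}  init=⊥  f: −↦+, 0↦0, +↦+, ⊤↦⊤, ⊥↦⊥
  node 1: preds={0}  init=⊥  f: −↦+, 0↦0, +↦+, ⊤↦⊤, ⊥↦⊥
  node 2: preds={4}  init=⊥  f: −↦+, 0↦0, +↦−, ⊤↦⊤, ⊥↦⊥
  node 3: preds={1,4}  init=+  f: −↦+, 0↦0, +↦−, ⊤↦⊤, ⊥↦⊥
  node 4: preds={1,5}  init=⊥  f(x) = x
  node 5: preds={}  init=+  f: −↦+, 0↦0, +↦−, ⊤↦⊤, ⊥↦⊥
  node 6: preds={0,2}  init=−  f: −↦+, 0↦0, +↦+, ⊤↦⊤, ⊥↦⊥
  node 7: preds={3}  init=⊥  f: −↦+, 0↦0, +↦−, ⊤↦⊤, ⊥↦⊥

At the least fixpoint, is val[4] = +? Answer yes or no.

no

Iteration log — 18 steps:
  step 1. node 0  ⊔preds=+  new=+  old=⊥  +wl: 
  step 2. node 1  ⊔preds=+  new=+  old=⊥  +wl: 
  step 3. node 2  ⊔preds=⊥  new=⊥  stable
  step 4. node 3  ⊔preds=+  new=⊤  old=+  +wl: 0
  step 5. node 4  ⊔preds=+  new=+  old=⊥  +wl: 2,3
  step 6. node 5  ⊔preds=⊥  new=+  stable
  step 7. node 6  ⊔preds=+  new=⊤  old=−  +wl: 
  step 8. node 7  ⊔preds=⊤  new=⊤  old=⊥  +wl: 
  step 9. node 0  ⊔preds=⊤  new=⊤  old=+  +wl: 1,6
  step 10. node 2  ⊔preds=+  new=−  old=⊥  +wl: 
  step 11. node 3  ⊔preds=+  new=⊤  stable
  step 12. node 1  ⊔preds=⊤  new=⊤  old=+  +wl: 3,4
  step 13. node 6  ⊔preds=⊤  new=⊤  stable
  step 14. node 3  ⊔preds=⊤  new=⊤  stable
  step 15. node 4  ⊔preds=⊤  new=⊤  old=+  +wl: 2,3
  step 16. node 2  ⊔preds=⊤  new=⊤  old=−  +wl: 6
  step 17. node 3  ⊔preds=⊤  new=⊤  stable
  step 18. node 6  ⊔preds=⊤  new=⊤  stable

Least fixpoint reached:
  node 0: ⊤
  node 1: ⊤
  node 2: ⊤
  node 3: ⊤
  node 4: ⊤
  node 5: +
  node 6: ⊤
  node 7: ⊤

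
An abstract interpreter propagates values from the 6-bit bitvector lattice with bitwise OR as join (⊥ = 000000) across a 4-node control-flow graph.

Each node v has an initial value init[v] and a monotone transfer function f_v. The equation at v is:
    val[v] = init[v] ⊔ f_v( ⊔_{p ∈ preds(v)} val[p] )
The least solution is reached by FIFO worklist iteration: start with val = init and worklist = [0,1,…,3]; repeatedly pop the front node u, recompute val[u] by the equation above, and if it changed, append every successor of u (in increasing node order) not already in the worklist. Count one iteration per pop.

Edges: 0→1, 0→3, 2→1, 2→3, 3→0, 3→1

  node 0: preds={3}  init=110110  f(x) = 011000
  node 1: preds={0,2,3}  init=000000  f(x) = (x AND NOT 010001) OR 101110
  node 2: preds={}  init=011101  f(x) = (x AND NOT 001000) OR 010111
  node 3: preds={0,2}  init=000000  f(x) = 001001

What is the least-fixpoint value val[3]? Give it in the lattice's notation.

Trace (6 dequeues):
  [1] u=0 | in 000000 | out 111110 | prev 110110 | push {}
  [2] u=1 | in 111111 | out 101110 | prev 000000 | push {}
  [3] u=2 | in 000000 | out 011111 | prev 011101 | push {1}
  [4] u=3 | in 111111 | out 001001 | prev 000000 | push {0}
  [5] u=1 | in 111111 | out 101110 | ==
  [6] u=0 | in 001001 | out 111110 | ==

Converged values:
  [0] 111110
  [1] 101110
  [2] 011111
  [3] 001001

001001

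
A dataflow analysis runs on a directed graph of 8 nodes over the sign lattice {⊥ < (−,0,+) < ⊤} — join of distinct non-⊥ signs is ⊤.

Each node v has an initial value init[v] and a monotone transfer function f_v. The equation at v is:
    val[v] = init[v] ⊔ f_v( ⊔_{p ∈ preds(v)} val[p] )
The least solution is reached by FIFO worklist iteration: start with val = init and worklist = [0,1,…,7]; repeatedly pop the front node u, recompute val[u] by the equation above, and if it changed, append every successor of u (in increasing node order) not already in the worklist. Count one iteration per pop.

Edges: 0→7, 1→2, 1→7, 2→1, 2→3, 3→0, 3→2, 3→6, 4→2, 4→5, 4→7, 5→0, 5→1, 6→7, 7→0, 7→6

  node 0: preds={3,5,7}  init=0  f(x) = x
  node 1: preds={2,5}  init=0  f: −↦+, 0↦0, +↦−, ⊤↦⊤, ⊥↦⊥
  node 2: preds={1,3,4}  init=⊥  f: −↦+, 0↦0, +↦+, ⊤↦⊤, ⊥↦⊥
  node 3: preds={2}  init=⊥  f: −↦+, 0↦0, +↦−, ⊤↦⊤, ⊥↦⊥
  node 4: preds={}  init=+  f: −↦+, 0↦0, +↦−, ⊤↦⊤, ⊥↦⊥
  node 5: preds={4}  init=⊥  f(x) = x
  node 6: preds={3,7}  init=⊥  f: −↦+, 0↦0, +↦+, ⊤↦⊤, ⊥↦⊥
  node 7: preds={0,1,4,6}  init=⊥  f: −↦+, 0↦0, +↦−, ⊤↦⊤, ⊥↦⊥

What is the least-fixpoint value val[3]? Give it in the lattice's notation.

⊤

Trace (13 dequeues):
  [1] u=0 | in ⊥ | out 0 | ==
  [2] u=1 | in ⊥ | out 0 | ==
  [3] u=2 | in ⊤ | out ⊤ | prev ⊥ | push {1}
  [4] u=3 | in ⊤ | out ⊤ | prev ⊥ | push {0,2}
  [5] u=4 | in ⊥ | out + | ==
  [6] u=5 | in + | out + | prev ⊥ | push {}
  [7] u=6 | in ⊤ | out ⊤ | prev ⊥ | push {}
  [8] u=7 | in ⊤ | out ⊤ | prev ⊥ | push {6}
  [9] u=1 | in ⊤ | out ⊤ | prev 0 | push {7}
  [10] u=0 | in ⊤ | out ⊤ | prev 0 | push {}
  [11] u=2 | in ⊤ | out ⊤ | ==
  [12] u=6 | in ⊤ | out ⊤ | ==
  [13] u=7 | in ⊤ | out ⊤ | ==

Converged values:
  [0] ⊤
  [1] ⊤
  [2] ⊤
  [3] ⊤
  [4] +
  [5] +
  [6] ⊤
  [7] ⊤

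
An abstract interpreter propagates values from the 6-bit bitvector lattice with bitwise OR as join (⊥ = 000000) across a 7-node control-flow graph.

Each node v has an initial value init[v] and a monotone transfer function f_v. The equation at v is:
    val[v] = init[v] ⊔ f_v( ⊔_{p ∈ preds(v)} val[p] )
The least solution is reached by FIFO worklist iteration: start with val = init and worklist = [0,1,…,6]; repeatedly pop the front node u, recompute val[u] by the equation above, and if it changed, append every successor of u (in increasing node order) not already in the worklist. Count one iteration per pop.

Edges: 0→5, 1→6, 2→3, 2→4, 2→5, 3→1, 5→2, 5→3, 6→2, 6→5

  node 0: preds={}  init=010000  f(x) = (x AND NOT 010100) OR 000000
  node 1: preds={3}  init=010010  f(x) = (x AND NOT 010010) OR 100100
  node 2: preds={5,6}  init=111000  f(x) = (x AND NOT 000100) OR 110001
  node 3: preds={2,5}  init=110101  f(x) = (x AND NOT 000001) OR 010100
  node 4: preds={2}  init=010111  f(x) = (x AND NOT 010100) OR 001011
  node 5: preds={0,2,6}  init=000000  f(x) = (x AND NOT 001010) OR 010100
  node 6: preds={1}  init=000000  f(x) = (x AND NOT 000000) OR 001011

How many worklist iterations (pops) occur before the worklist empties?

Worklist (14 pops):
  #1 pop 0: in=000000 → 010000 (no change)
  #2 pop 1: in=110101 → 110111 (was 010010); enqueue []
  #3 pop 2: in=000000 → 111001 (was 111000); enqueue []
  #4 pop 3: in=111001 → 111101 (was 110101); enqueue [1]
  #5 pop 4: in=111001 → 111111 (was 010111); enqueue []
  #6 pop 5: in=111001 → 110101 (was 000000); enqueue [2,3]
  #7 pop 6: in=110111 → 111111 (was 000000); enqueue [5]
  #8 pop 1: in=111101 → 111111 (was 110111); enqueue [6]
  #9 pop 2: in=111111 → 111011 (was 111001); enqueue [4]
  #10 pop 3: in=111111 → 111111 (was 111101); enqueue [1]
  #11 pop 5: in=111111 → 110101 (no change)
  #12 pop 6: in=111111 → 111111 (no change)
  #13 pop 4: in=111011 → 111111 (no change)
  #14 pop 1: in=111111 → 111111 (no change)

Fixpoint:
  val[0] = 010000
  val[1] = 111111
  val[2] = 111011
  val[3] = 111111
  val[4] = 111111
  val[5] = 110101
  val[6] = 111111

14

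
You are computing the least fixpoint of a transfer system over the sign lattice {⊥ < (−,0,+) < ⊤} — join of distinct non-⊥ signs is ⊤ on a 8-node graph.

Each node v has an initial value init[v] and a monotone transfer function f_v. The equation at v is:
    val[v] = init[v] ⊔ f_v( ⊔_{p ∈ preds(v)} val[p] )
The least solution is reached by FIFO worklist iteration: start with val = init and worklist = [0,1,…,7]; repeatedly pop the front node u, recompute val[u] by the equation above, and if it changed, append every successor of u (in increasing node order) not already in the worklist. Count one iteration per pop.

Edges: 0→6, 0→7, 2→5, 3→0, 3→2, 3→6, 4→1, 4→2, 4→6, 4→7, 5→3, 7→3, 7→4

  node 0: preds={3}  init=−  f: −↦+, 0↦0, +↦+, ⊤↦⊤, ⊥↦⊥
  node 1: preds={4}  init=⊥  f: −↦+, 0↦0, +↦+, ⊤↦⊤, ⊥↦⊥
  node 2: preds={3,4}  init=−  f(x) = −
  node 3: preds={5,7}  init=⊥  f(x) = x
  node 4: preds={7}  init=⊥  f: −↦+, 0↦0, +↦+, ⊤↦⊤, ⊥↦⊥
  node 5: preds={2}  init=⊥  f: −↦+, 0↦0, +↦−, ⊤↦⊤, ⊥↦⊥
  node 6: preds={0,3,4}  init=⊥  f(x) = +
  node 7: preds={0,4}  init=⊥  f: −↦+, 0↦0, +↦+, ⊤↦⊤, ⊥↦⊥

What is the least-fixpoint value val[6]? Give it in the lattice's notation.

Iteration log — 22 steps:
  step 1. node 0  ⊔preds=⊥  new=−  stable
  step 2. node 1  ⊔preds=⊥  new=⊥  stable
  step 3. node 2  ⊔preds=⊥  new=−  stable
  step 4. node 3  ⊔preds=⊥  new=⊥  stable
  step 5. node 4  ⊔preds=⊥  new=⊥  stable
  step 6. node 5  ⊔preds=−  new=+  old=⊥  +wl: 3
  step 7. node 6  ⊔preds=−  new=+  old=⊥  +wl: 
  step 8. node 7  ⊔preds=−  new=+  old=⊥  +wl: 4
  step 9. node 3  ⊔preds=+  new=+  old=⊥  +wl: 0,2,6
  step 10. node 4  ⊔preds=+  new=+  old=⊥  +wl: 1,7
  step 11. node 0  ⊔preds=+  new=⊤  old=−  +wl: 
  step 12. node 2  ⊔preds=+  new=−  stable
  step 13. node 6  ⊔preds=⊤  new=+  stable
  step 14. node 1  ⊔preds=+  new=+  old=⊥  +wl: 
  step 15. node 7  ⊔preds=⊤  new=⊤  old=+  +wl: 3,4
  step 16. node 3  ⊔preds=⊤  new=⊤  old=+  +wl: 0,2,6
  step 17. node 4  ⊔preds=⊤  new=⊤  old=+  +wl: 1,7
  step 18. node 0  ⊔preds=⊤  new=⊤  stable
  step 19. node 2  ⊔preds=⊤  new=−  stable
  step 20. node 6  ⊔preds=⊤  new=+  stable
  step 21. node 1  ⊔preds=⊤  new=⊤  old=+  +wl: 
  step 22. node 7  ⊔preds=⊤  new=⊤  stable

Least fixpoint reached:
  node 0: ⊤
  node 1: ⊤
  node 2: −
  node 3: ⊤
  node 4: ⊤
  node 5: +
  node 6: +
  node 7: ⊤

+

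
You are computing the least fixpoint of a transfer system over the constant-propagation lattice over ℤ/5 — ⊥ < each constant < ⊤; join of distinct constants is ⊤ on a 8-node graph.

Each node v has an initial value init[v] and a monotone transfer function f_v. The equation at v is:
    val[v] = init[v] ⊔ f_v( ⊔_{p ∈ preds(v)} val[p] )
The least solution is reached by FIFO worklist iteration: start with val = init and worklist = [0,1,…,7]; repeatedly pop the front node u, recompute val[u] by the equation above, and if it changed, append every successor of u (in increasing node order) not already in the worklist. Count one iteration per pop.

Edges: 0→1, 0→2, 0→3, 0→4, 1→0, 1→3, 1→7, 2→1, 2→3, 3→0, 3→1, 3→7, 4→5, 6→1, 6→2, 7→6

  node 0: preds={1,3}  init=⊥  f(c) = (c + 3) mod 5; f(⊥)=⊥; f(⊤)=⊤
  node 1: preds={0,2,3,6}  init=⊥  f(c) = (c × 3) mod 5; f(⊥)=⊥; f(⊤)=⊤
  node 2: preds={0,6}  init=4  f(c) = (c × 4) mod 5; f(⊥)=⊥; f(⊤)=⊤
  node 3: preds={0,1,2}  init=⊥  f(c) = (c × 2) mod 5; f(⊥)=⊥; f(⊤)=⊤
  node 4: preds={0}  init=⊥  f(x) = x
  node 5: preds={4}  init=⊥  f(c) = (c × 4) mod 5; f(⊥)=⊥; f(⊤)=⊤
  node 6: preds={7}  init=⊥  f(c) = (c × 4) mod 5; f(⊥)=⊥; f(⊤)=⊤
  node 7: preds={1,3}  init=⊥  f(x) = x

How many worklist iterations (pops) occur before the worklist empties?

18

Trace (18 dequeues):
  [1] u=0 | in ⊥ | out ⊥ | ==
  [2] u=1 | in 4 | out 2 | prev ⊥ | push {0}
  [3] u=2 | in ⊥ | out 4 | ==
  [4] u=3 | in ⊤ | out ⊤ | prev ⊥ | push {1}
  [5] u=4 | in ⊥ | out ⊥ | ==
  [6] u=5 | in ⊥ | out ⊥ | ==
  [7] u=6 | in ⊥ | out ⊥ | ==
  [8] u=7 | in ⊤ | out ⊤ | prev ⊥ | push {6}
  [9] u=0 | in ⊤ | out ⊤ | prev ⊥ | push {2,3,4}
  [10] u=1 | in ⊤ | out ⊤ | prev 2 | push {0,7}
  [11] u=6 | in ⊤ | out ⊤ | prev ⊥ | push {1}
  [12] u=2 | in ⊤ | out ⊤ | prev 4 | push {}
  [13] u=3 | in ⊤ | out ⊤ | ==
  [14] u=4 | in ⊤ | out ⊤ | prev ⊥ | push {5}
  [15] u=0 | in ⊤ | out ⊤ | ==
  [16] u=7 | in ⊤ | out ⊤ | ==
  [17] u=1 | in ⊤ | out ⊤ | ==
  [18] u=5 | in ⊤ | out ⊤ | prev ⊥ | push {}

Converged values:
  [0] ⊤
  [1] ⊤
  [2] ⊤
  [3] ⊤
  [4] ⊤
  [5] ⊤
  [6] ⊤
  [7] ⊤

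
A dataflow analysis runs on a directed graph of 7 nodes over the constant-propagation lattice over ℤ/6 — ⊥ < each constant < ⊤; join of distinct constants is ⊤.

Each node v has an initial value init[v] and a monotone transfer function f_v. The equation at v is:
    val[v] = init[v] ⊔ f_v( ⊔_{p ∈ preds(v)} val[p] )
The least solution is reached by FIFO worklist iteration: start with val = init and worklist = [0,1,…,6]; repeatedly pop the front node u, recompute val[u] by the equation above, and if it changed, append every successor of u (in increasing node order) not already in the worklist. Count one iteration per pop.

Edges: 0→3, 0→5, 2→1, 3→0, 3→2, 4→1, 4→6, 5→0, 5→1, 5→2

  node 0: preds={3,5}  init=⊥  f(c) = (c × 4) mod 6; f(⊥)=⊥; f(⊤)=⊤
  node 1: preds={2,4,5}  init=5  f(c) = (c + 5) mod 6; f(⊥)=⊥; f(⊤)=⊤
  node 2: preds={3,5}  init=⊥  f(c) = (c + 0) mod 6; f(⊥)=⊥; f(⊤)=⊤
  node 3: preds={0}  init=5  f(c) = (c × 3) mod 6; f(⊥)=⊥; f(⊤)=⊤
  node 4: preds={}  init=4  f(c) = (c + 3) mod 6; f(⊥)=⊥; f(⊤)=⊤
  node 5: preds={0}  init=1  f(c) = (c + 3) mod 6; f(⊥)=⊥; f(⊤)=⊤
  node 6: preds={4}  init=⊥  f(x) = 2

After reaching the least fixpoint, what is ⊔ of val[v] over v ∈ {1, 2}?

Iteration log — 10 steps:
  step 1. node 0  ⊔preds=⊤  new=⊤  old=⊥  +wl: 
  step 2. node 1  ⊔preds=⊤  new=⊤  old=5  +wl: 
  step 3. node 2  ⊔preds=⊤  new=⊤  old=⊥  +wl: 1
  step 4. node 3  ⊔preds=⊤  new=⊤  old=5  +wl: 0,2
  step 5. node 4  ⊔preds=⊥  new=4  stable
  step 6. node 5  ⊔preds=⊤  new=⊤  old=1  +wl: 
  step 7. node 6  ⊔preds=4  new=2  old=⊥  +wl: 
  step 8. node 1  ⊔preds=⊤  new=⊤  stable
  step 9. node 0  ⊔preds=⊤  new=⊤  stable
  step 10. node 2  ⊔preds=⊤  new=⊤  stable

Least fixpoint reached:
  node 0: ⊤
  node 1: ⊤
  node 2: ⊤
  node 3: ⊤
  node 4: 4
  node 5: ⊤
  node 6: 2

⊤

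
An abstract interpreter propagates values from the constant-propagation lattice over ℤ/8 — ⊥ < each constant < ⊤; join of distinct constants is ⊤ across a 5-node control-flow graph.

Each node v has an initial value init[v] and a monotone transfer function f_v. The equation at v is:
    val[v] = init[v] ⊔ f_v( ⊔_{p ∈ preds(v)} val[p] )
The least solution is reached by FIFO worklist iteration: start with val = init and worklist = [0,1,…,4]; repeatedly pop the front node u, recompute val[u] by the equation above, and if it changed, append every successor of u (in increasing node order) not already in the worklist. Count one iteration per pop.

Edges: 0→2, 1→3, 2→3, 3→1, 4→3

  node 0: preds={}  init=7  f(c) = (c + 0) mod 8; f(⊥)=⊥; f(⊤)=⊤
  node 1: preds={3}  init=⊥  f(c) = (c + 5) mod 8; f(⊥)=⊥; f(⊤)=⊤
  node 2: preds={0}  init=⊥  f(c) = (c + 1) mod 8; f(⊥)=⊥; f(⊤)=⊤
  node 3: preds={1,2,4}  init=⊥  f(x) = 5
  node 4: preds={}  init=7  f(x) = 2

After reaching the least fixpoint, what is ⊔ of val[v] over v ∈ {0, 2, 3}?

Trace (7 dequeues):
  [1] u=0 | in ⊥ | out 7 | ==
  [2] u=1 | in ⊥ | out ⊥ | ==
  [3] u=2 | in 7 | out 0 | prev ⊥ | push {}
  [4] u=3 | in ⊤ | out 5 | prev ⊥ | push {1}
  [5] u=4 | in ⊥ | out ⊤ | prev 7 | push {3}
  [6] u=1 | in 5 | out 2 | prev ⊥ | push {}
  [7] u=3 | in ⊤ | out 5 | ==

Converged values:
  [0] 7
  [1] 2
  [2] 0
  [3] 5
  [4] ⊤

⊤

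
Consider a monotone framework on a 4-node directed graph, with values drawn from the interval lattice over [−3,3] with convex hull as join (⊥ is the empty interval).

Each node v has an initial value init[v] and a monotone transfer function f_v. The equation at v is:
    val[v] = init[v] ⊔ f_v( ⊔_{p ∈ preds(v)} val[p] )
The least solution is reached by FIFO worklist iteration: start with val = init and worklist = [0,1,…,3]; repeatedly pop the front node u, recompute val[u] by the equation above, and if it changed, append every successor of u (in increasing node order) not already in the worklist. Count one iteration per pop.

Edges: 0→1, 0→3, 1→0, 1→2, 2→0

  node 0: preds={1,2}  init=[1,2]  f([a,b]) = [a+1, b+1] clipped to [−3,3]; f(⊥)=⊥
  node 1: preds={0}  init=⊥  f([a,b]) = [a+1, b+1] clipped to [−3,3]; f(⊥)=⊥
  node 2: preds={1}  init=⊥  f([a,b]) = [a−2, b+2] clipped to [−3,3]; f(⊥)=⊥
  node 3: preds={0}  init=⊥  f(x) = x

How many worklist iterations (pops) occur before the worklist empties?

Iteration log — 7 steps:
  step 1. node 0  ⊔preds=⊥  new=[1,2]  stable
  step 2. node 1  ⊔preds=[1,2]  new=[2,3]  old=⊥  +wl: 0
  step 3. node 2  ⊔preds=[2,3]  new=[0,3]  old=⊥  +wl: 
  step 4. node 3  ⊔preds=[1,2]  new=[1,2]  old=⊥  +wl: 
  step 5. node 0  ⊔preds=[0,3]  new=[1,3]  old=[1,2]  +wl: 1,3
  step 6. node 1  ⊔preds=[1,3]  new=[2,3]  stable
  step 7. node 3  ⊔preds=[1,3]  new=[1,3]  old=[1,2]  +wl: 

Least fixpoint reached:
  node 0: [1,3]
  node 1: [2,3]
  node 2: [0,3]
  node 3: [1,3]

7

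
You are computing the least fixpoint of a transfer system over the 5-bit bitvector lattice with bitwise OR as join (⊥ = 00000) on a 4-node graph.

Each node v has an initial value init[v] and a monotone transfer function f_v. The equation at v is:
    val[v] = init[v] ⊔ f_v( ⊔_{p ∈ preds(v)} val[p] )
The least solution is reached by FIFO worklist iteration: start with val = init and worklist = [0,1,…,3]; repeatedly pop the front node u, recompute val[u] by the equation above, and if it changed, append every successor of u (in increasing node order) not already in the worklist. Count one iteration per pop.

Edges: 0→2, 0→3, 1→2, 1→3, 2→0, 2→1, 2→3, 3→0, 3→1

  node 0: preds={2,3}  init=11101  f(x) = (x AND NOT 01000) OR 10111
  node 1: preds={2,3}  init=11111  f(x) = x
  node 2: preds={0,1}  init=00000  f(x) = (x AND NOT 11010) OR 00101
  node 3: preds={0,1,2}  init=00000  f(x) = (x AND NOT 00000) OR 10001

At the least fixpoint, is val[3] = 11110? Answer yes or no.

no

Iteration log — 6 steps:
  step 1. node 0  ⊔preds=00000  new=11111  old=11101  +wl: 
  step 2. node 1  ⊔preds=00000  new=11111  stable
  step 3. node 2  ⊔preds=11111  new=00101  old=00000  +wl: 0,1
  step 4. node 3  ⊔preds=11111  new=11111  old=00000  +wl: 
  step 5. node 0  ⊔preds=11111  new=11111  stable
  step 6. node 1  ⊔preds=11111  new=11111  stable

Least fixpoint reached:
  node 0: 11111
  node 1: 11111
  node 2: 00101
  node 3: 11111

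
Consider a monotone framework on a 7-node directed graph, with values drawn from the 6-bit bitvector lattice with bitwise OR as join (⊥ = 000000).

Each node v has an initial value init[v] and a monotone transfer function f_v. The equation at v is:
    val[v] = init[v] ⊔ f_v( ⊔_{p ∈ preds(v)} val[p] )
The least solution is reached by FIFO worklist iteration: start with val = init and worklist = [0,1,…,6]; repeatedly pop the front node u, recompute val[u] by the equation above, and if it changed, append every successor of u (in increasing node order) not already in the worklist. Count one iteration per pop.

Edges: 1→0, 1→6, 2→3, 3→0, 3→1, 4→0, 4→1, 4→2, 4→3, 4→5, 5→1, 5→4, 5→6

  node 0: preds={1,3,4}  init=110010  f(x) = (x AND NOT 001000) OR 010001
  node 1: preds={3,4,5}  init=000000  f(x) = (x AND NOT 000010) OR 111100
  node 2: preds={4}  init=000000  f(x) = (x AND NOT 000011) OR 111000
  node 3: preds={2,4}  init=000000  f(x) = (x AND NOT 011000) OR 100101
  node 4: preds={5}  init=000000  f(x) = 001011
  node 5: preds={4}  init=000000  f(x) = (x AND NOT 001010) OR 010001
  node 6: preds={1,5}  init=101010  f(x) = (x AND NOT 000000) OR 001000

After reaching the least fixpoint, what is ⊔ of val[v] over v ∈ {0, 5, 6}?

Trace (15 dequeues):
  [1] u=0 | in 000000 | out 110011 | prev 110010 | push {}
  [2] u=1 | in 000000 | out 111100 | prev 000000 | push {0}
  [3] u=2 | in 000000 | out 111000 | prev 000000 | push {}
  [4] u=3 | in 111000 | out 100101 | prev 000000 | push {1}
  [5] u=4 | in 000000 | out 001011 | prev 000000 | push {2,3}
  [6] u=5 | in 001011 | out 010001 | prev 000000 | push {4}
  [7] u=6 | in 111101 | out 111111 | prev 101010 | push {}
  [8] u=0 | in 111111 | out 110111 | prev 110011 | push {}
  [9] u=1 | in 111111 | out 111101 | prev 111100 | push {0,6}
  [10] u=2 | in 001011 | out 111000 | ==
  [11] u=3 | in 111011 | out 100111 | prev 100101 | push {1}
  [12] u=4 | in 010001 | out 001011 | ==
  [13] u=0 | in 111111 | out 110111 | ==
  [14] u=6 | in 111101 | out 111111 | ==
  [15] u=1 | in 111111 | out 111101 | ==

Converged values:
  [0] 110111
  [1] 111101
  [2] 111000
  [3] 100111
  [4] 001011
  [5] 010001
  [6] 111111

111111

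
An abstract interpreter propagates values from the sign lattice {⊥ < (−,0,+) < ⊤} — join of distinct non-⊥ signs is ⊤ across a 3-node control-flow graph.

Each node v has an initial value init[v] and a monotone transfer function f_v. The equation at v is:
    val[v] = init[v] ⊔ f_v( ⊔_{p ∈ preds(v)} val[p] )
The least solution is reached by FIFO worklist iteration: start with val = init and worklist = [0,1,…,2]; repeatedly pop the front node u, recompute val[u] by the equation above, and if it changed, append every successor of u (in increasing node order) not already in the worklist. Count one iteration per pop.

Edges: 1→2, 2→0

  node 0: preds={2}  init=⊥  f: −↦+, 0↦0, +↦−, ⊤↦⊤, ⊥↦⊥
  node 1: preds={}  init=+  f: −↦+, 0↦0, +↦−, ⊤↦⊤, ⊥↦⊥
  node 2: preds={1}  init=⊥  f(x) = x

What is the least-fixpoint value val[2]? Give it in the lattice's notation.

Worklist (4 pops):
  #1 pop 0: in=⊥ → ⊥ (no change)
  #2 pop 1: in=⊥ → + (no change)
  #3 pop 2: in=+ → + (was ⊥); enqueue [0]
  #4 pop 0: in=+ → − (was ⊥); enqueue []

Fixpoint:
  val[0] = −
  val[1] = +
  val[2] = +

+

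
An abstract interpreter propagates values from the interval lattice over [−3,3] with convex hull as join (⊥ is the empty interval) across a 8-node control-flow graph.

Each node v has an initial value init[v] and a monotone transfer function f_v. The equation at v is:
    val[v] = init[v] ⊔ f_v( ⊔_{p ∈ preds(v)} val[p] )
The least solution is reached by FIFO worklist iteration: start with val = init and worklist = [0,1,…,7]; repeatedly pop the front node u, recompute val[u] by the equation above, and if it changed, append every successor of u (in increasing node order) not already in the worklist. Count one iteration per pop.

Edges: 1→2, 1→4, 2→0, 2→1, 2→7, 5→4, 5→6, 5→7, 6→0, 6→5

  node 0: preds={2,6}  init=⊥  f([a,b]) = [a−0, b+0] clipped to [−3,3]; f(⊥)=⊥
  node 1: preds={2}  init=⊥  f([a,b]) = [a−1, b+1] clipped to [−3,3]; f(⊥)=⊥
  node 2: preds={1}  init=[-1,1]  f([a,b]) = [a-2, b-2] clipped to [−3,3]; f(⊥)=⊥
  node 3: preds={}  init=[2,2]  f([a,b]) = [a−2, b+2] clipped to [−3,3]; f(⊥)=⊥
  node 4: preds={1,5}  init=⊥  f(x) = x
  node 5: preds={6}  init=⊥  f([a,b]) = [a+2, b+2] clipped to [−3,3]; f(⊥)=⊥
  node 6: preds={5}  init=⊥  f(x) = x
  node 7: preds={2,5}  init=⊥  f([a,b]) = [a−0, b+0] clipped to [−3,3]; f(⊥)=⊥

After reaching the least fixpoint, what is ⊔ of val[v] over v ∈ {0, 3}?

Trace (12 dequeues):
  [1] u=0 | in [-1,1] | out [-1,1] | prev ⊥ | push {}
  [2] u=1 | in [-1,1] | out [-2,2] | prev ⊥ | push {}
  [3] u=2 | in [-2,2] | out [-3,1] | prev [-1,1] | push {0,1}
  [4] u=3 | in ⊥ | out [2,2] | ==
  [5] u=4 | in [-2,2] | out [-2,2] | prev ⊥ | push {}
  [6] u=5 | in ⊥ | out ⊥ | ==
  [7] u=6 | in ⊥ | out ⊥ | ==
  [8] u=7 | in [-3,1] | out [-3,1] | prev ⊥ | push {}
  [9] u=0 | in [-3,1] | out [-3,1] | prev [-1,1] | push {}
  [10] u=1 | in [-3,1] | out [-3,2] | prev [-2,2] | push {2,4}
  [11] u=2 | in [-3,2] | out [-3,1] | ==
  [12] u=4 | in [-3,2] | out [-3,2] | prev [-2,2] | push {}

Converged values:
  [0] [-3,1]
  [1] [-3,2]
  [2] [-3,1]
  [3] [2,2]
  [4] [-3,2]
  [5] ⊥
  [6] ⊥
  [7] [-3,1]

[-3,2]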